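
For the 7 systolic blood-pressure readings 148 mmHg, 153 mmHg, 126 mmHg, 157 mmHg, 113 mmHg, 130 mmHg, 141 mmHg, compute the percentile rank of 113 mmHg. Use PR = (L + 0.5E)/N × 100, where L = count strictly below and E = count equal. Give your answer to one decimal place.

N = 7.
Strictly below 113: 0. Equal to 113: 1.
PR = (0 + 0.5·1)/7 × 100 = 7.1

7.1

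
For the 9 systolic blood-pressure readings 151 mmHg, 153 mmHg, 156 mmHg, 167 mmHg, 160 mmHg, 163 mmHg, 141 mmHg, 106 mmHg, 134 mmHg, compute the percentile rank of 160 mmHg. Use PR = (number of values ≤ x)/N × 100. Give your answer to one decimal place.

77.8

N = 9.
Strictly below 160: 6. Equal to 160: 1.
PR = 7/9 × 100 = 77.8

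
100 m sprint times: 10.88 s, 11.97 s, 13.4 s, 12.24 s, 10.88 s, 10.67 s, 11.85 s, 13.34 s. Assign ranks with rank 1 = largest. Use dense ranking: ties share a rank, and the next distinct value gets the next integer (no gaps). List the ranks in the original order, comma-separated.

Sorted (descending): 13.4, 13.34, 12.24, 11.97, 11.85, 10.88, 10.88, 10.67
The 2 values of 10.88 share dense rank 6.
Remaining distinct values take the next consecutive integers.

6, 4, 1, 3, 6, 7, 5, 2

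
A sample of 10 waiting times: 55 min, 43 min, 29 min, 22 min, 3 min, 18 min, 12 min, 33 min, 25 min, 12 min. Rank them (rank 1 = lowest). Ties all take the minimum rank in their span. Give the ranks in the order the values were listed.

Sorted (ascending): 3, 12, 12, 18, 22, 25, 29, 33, 43, 55
The 2 values of 12 occupy positions 2–3 → each gets rank 2.

10, 9, 7, 5, 1, 4, 2, 8, 6, 2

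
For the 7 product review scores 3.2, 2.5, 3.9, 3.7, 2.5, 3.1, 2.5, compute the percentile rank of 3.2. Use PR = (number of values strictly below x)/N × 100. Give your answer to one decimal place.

N = 7.
Strictly below 3.2: 4. Equal to 3.2: 1.
PR = 4/7 × 100 = 57.1

57.1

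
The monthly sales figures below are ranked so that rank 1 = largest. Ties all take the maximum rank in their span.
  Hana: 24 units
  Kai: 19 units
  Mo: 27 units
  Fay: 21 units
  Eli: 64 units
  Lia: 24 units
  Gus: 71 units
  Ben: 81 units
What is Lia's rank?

6

Sorted (descending): 81, 71, 64, 27, 24, 24, 21, 19
The 2 values of 24 occupy positions 5–6 → each gets rank 6.
Lia has value 24 units → rank 6.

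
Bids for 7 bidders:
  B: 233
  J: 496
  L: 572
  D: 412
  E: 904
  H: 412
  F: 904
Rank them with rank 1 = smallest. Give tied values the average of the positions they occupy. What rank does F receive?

6.5

Sorted (ascending): 233, 412, 412, 496, 572, 904, 904
The 2 values of 412 occupy positions 2–3 → average rank (2+3)/2 = 2.5.
The 2 values of 904 occupy positions 6–7 → average rank (6+7)/2 = 6.5.
F has value 904 → rank 6.5.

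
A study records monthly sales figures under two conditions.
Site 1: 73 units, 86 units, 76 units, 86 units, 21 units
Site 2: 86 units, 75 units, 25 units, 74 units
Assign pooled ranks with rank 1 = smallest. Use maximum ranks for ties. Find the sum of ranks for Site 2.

Sorted (ascending): 21, 25, 73, 74, 75, 76, 86, 86, 86
The 3 values of 86 occupy positions 7–9 → each gets rank 9.
Site 2 values → pooled ranks: 86→9, 75→5, 25→2, 74→4
Rank sum = 9 + 5 + 2 + 4 = 20

20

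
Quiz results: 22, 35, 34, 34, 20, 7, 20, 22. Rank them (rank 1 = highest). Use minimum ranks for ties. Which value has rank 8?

7

Sorted (descending): 35, 34, 34, 22, 22, 20, 20, 7
The 2 values of 34 occupy positions 2–3 → each gets rank 2.
The 2 values of 22 occupy positions 4–5 → each gets rank 4.
The 2 values of 20 occupy positions 6–7 → each gets rank 6.
Rank 8 → value 7.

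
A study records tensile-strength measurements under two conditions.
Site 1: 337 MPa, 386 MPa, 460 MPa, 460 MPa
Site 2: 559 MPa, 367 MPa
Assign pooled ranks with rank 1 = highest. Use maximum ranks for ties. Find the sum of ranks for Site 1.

Sorted (descending): 559, 460, 460, 386, 367, 337
The 2 values of 460 occupy positions 2–3 → each gets rank 3.
Site 1 values → pooled ranks: 337→6, 386→4, 460→3, 460→3
Rank sum = 6 + 4 + 3 + 3 = 16

16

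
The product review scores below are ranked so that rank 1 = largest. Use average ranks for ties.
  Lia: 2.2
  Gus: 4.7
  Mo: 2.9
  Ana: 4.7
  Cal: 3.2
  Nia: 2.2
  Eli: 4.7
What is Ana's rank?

2

Sorted (descending): 4.7, 4.7, 4.7, 3.2, 2.9, 2.2, 2.2
The 3 values of 4.7 occupy positions 1–3 → average rank 2.
The 2 values of 2.2 occupy positions 6–7 → average rank (6+7)/2 = 6.5.
Ana has value 4.7 → rank 2.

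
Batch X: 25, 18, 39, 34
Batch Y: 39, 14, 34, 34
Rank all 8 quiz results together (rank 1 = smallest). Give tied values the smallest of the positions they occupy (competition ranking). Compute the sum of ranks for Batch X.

Sorted (ascending): 14, 18, 25, 34, 34, 34, 39, 39
The 3 values of 34 occupy positions 4–6 → each gets rank 4.
The 2 values of 39 occupy positions 7–8 → each gets rank 7.
Batch X values → pooled ranks: 25→3, 18→2, 39→7, 34→4
Rank sum = 3 + 2 + 7 + 4 = 16

16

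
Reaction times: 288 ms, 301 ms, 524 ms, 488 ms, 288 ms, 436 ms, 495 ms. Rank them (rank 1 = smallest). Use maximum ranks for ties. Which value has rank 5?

Sorted (ascending): 288, 288, 301, 436, 488, 495, 524
The 2 values of 288 occupy positions 1–2 → each gets rank 2.
Rank 5 → value 488.

488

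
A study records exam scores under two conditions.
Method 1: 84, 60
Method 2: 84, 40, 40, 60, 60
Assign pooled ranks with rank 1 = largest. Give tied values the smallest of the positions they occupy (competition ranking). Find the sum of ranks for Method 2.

19

Sorted (descending): 84, 84, 60, 60, 60, 40, 40
The 2 values of 84 occupy positions 1–2 → each gets rank 1.
The 3 values of 60 occupy positions 3–5 → each gets rank 3.
The 2 values of 40 occupy positions 6–7 → each gets rank 6.
Method 2 values → pooled ranks: 84→1, 40→6, 40→6, 60→3, 60→3
Rank sum = 1 + 6 + 6 + 3 + 3 = 19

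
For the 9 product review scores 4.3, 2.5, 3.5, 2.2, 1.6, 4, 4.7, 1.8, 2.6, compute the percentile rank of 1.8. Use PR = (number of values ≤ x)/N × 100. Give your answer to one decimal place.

22.2

N = 9.
Strictly below 1.8: 1. Equal to 1.8: 1.
PR = 2/9 × 100 = 22.2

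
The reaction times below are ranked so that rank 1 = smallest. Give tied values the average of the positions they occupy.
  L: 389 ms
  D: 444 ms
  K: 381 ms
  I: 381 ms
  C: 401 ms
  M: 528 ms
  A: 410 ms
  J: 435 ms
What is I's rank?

1.5

Sorted (ascending): 381, 381, 389, 401, 410, 435, 444, 528
The 2 values of 381 occupy positions 1–2 → average rank (1+2)/2 = 1.5.
I has value 381 ms → rank 1.5.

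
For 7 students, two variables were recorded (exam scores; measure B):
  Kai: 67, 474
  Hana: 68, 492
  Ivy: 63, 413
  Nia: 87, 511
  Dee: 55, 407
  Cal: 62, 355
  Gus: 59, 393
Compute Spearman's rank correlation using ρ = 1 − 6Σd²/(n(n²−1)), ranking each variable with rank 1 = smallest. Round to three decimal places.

Ranks of variable 1: 5, 6, 4, 7, 1, 3, 2
Ranks of variable 2: 5, 6, 4, 7, 3, 1, 2
d = r₁ − r₂: 0, 0, 0, 0, -2, 2, 0
d²: 0, 0, 0, 0, 4, 4, 0; Σd² = 8
ρ = 1 − 6·8/(7·48) = 1 − 48/336 = 0.857

0.857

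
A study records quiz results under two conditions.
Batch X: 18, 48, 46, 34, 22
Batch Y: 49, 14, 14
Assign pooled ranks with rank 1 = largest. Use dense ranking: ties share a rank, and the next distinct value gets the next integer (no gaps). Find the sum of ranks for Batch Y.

15

Sorted (descending): 49, 48, 46, 34, 22, 18, 14, 14
The 2 values of 14 share dense rank 7.
Remaining distinct values take the next consecutive integers.
Batch Y values → pooled ranks: 49→1, 14→7, 14→7
Rank sum = 1 + 7 + 7 = 15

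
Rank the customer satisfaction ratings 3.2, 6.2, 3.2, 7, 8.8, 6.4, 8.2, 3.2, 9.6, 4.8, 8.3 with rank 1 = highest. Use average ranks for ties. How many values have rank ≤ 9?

8

Sorted (descending): 9.6, 8.8, 8.3, 8.2, 7, 6.4, 6.2, 4.8, 3.2, 3.2, 3.2
The 3 values of 3.2 occupy positions 9–11 → average rank 10.
Ranks ≤ 9: {1, 2, 3, 4, 5, 6, 7, 8} → 8 values.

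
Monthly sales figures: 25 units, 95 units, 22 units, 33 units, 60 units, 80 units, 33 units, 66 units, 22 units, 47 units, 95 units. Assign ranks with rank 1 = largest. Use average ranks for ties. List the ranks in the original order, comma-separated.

9, 1.5, 10.5, 7.5, 5, 3, 7.5, 4, 10.5, 6, 1.5

Sorted (descending): 95, 95, 80, 66, 60, 47, 33, 33, 25, 22, 22
The 2 values of 95 occupy positions 1–2 → average rank (1+2)/2 = 1.5.
The 2 values of 33 occupy positions 7–8 → average rank (7+8)/2 = 7.5.
The 2 values of 22 occupy positions 10–11 → average rank (10+11)/2 = 10.5.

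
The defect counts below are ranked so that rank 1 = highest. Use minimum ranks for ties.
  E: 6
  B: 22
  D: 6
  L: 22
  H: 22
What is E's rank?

Sorted (descending): 22, 22, 22, 6, 6
The 3 values of 22 occupy positions 1–3 → each gets rank 1.
The 2 values of 6 occupy positions 4–5 → each gets rank 4.
E has value 6 → rank 4.

4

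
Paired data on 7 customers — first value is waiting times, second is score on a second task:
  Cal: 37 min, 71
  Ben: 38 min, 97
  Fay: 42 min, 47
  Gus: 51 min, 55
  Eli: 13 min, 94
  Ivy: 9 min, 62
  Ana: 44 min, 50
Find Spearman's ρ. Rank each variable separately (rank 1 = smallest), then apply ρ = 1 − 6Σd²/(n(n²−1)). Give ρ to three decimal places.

Ranks of variable 1: 3, 4, 5, 7, 2, 1, 6
Ranks of variable 2: 5, 7, 1, 3, 6, 4, 2
d = r₁ − r₂: -2, -3, 4, 4, -4, -3, 4
d²: 4, 9, 16, 16, 16, 9, 16; Σd² = 86
ρ = 1 − 6·86/(7·48) = 1 − 516/336 = -0.536

-0.536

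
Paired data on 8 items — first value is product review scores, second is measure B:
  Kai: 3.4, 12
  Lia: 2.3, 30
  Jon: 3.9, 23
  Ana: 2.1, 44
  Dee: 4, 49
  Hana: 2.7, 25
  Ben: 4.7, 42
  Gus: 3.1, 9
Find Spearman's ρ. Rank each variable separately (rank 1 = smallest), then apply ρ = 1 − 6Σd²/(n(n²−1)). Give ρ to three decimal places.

Ranks of variable 1: 5, 2, 6, 1, 7, 3, 8, 4
Ranks of variable 2: 2, 5, 3, 7, 8, 4, 6, 1
d = r₁ − r₂: 3, -3, 3, -6, -1, -1, 2, 3
d²: 9, 9, 9, 36, 1, 1, 4, 9; Σd² = 78
ρ = 1 − 6·78/(8·63) = 1 − 468/504 = 0.071

0.071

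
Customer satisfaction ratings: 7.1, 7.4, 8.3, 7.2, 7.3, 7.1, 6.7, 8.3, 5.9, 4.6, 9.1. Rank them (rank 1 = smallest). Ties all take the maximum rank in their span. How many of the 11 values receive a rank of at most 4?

3

Sorted (ascending): 4.6, 5.9, 6.7, 7.1, 7.1, 7.2, 7.3, 7.4, 8.3, 8.3, 9.1
The 2 values of 7.1 occupy positions 4–5 → each gets rank 5.
The 2 values of 8.3 occupy positions 9–10 → each gets rank 10.
Ranks ≤ 4: {1, 2, 3} → 3 values.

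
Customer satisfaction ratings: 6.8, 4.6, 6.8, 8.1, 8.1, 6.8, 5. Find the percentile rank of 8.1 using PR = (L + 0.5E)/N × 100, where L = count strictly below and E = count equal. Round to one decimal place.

85.7

N = 7.
Strictly below 8.1: 5. Equal to 8.1: 2.
PR = (5 + 0.5·2)/7 × 100 = 85.7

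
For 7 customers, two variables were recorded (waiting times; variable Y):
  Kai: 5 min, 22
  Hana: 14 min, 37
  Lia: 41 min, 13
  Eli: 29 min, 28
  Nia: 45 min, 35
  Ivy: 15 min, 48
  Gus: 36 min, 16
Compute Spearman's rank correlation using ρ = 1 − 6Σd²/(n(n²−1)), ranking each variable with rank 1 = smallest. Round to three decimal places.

-0.321

Ranks of variable 1: 1, 2, 6, 4, 7, 3, 5
Ranks of variable 2: 3, 6, 1, 4, 5, 7, 2
d = r₁ − r₂: -2, -4, 5, 0, 2, -4, 3
d²: 4, 16, 25, 0, 4, 16, 9; Σd² = 74
ρ = 1 − 6·74/(7·48) = 1 − 444/336 = -0.321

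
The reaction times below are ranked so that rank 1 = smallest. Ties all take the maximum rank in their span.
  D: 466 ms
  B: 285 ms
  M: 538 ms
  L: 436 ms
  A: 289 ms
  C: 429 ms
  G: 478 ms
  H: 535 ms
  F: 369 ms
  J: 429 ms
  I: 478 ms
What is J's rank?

Sorted (ascending): 285, 289, 369, 429, 429, 436, 466, 478, 478, 535, 538
The 2 values of 429 occupy positions 4–5 → each gets rank 5.
The 2 values of 478 occupy positions 8–9 → each gets rank 9.
J has value 429 ms → rank 5.

5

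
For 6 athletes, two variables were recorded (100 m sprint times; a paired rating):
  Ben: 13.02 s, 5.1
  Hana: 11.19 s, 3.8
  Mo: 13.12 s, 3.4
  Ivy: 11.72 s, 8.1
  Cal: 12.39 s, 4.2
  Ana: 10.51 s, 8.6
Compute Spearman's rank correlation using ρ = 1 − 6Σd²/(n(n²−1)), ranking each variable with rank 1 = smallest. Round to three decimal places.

Ranks of variable 1: 5, 2, 6, 3, 4, 1
Ranks of variable 2: 4, 2, 1, 5, 3, 6
d = r₁ − r₂: 1, 0, 5, -2, 1, -5
d²: 1, 0, 25, 4, 1, 25; Σd² = 56
ρ = 1 − 6·56/(6·35) = 1 − 336/210 = -0.600

-0.600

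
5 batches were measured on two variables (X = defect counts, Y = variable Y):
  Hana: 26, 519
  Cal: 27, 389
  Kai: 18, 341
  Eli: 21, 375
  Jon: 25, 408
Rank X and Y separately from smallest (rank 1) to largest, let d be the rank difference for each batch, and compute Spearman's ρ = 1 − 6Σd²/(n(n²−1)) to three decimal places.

Ranks of variable 1: 4, 5, 1, 2, 3
Ranks of variable 2: 5, 3, 1, 2, 4
d = r₁ − r₂: -1, 2, 0, 0, -1
d²: 1, 4, 0, 0, 1; Σd² = 6
ρ = 1 − 6·6/(5·24) = 1 − 36/120 = 0.700

0.700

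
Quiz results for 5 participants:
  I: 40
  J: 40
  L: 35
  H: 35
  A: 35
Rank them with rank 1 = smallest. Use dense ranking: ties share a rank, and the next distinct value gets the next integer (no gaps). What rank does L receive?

1

Sorted (ascending): 35, 35, 35, 40, 40
The 3 values of 35 share dense rank 1.
The 2 values of 40 share dense rank 2.
L has value 35 → rank 1.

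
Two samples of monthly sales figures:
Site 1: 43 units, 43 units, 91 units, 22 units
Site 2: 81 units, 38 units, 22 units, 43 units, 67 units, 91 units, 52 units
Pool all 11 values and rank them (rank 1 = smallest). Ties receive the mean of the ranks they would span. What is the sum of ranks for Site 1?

Sorted (ascending): 22, 22, 38, 43, 43, 43, 52, 67, 81, 91, 91
The 2 values of 22 occupy positions 1–2 → average rank (1+2)/2 = 1.5.
The 3 values of 43 occupy positions 4–6 → average rank 5.
The 2 values of 91 occupy positions 10–11 → average rank (10+11)/2 = 10.5.
Site 1 values → pooled ranks: 43→5, 43→5, 91→10.5, 22→1.5
Rank sum = 5 + 5 + 10.5 + 1.5 = 22

22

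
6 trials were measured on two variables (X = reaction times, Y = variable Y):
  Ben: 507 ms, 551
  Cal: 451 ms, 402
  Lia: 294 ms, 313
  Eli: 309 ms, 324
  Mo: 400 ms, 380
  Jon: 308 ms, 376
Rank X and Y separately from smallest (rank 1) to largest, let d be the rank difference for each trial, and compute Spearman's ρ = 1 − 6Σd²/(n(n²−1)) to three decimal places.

Ranks of variable 1: 6, 5, 1, 3, 4, 2
Ranks of variable 2: 6, 5, 1, 2, 4, 3
d = r₁ − r₂: 0, 0, 0, 1, 0, -1
d²: 0, 0, 0, 1, 0, 1; Σd² = 2
ρ = 1 − 6·2/(6·35) = 1 − 12/210 = 0.943

0.943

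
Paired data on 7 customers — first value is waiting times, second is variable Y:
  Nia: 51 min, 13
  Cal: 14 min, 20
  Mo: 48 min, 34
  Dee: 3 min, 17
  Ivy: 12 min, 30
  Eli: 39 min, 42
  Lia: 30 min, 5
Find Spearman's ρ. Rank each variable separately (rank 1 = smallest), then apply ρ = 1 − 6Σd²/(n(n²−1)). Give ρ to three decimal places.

Ranks of variable 1: 7, 3, 6, 1, 2, 5, 4
Ranks of variable 2: 2, 4, 6, 3, 5, 7, 1
d = r₁ − r₂: 5, -1, 0, -2, -3, -2, 3
d²: 25, 1, 0, 4, 9, 4, 9; Σd² = 52
ρ = 1 − 6·52/(7·48) = 1 − 312/336 = 0.071

0.071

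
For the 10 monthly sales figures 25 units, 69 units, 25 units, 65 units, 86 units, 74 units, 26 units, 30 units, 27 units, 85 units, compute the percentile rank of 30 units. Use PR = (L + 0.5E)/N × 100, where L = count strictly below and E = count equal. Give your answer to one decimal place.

N = 10.
Strictly below 30: 4. Equal to 30: 1.
PR = (4 + 0.5·1)/10 × 100 = 45.0

45.0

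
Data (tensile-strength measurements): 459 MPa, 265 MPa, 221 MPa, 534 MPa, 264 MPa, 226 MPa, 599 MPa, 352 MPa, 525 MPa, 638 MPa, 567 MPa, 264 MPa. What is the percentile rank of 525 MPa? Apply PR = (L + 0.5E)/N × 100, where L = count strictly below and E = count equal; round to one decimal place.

N = 12.
Strictly below 525: 7. Equal to 525: 1.
PR = (7 + 0.5·1)/12 × 100 = 62.5

62.5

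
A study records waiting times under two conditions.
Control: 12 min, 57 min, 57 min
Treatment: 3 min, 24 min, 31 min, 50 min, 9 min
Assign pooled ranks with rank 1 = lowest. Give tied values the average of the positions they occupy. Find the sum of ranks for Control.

18

Sorted (ascending): 3, 9, 12, 24, 31, 50, 57, 57
The 2 values of 57 occupy positions 7–8 → average rank (7+8)/2 = 7.5.
Control values → pooled ranks: 12→3, 57→7.5, 57→7.5
Rank sum = 3 + 7.5 + 7.5 = 18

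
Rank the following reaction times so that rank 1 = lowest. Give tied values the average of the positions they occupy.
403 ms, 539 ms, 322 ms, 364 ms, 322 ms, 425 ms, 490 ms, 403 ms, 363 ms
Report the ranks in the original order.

5.5, 9, 1.5, 4, 1.5, 7, 8, 5.5, 3

Sorted (ascending): 322, 322, 363, 364, 403, 403, 425, 490, 539
The 2 values of 322 occupy positions 1–2 → average rank (1+2)/2 = 1.5.
The 2 values of 403 occupy positions 5–6 → average rank (5+6)/2 = 5.5.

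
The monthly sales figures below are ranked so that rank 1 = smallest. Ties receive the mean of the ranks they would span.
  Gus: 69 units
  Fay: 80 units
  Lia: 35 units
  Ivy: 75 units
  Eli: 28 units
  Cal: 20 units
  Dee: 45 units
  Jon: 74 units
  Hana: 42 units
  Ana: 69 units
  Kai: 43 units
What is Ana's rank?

Sorted (ascending): 20, 28, 35, 42, 43, 45, 69, 69, 74, 75, 80
The 2 values of 69 occupy positions 7–8 → average rank (7+8)/2 = 7.5.
Ana has value 69 units → rank 7.5.

7.5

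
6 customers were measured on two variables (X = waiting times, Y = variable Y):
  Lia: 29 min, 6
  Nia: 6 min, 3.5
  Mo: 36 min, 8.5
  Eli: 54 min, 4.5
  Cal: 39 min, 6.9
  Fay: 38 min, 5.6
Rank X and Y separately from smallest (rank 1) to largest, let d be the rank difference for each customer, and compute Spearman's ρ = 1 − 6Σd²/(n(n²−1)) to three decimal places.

0.143

Ranks of variable 1: 2, 1, 3, 6, 5, 4
Ranks of variable 2: 4, 1, 6, 2, 5, 3
d = r₁ − r₂: -2, 0, -3, 4, 0, 1
d²: 4, 0, 9, 16, 0, 1; Σd² = 30
ρ = 1 − 6·30/(6·35) = 1 − 180/210 = 0.143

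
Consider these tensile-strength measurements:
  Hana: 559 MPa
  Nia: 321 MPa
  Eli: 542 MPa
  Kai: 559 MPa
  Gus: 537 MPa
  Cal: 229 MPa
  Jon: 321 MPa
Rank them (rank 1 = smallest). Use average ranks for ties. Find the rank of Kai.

6.5

Sorted (ascending): 229, 321, 321, 537, 542, 559, 559
The 2 values of 321 occupy positions 2–3 → average rank (2+3)/2 = 2.5.
The 2 values of 559 occupy positions 6–7 → average rank (6+7)/2 = 6.5.
Kai has value 559 MPa → rank 6.5.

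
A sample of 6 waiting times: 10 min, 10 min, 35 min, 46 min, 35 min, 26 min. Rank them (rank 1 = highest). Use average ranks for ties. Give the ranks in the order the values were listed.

Sorted (descending): 46, 35, 35, 26, 10, 10
The 2 values of 35 occupy positions 2–3 → average rank (2+3)/2 = 2.5.
The 2 values of 10 occupy positions 5–6 → average rank (5+6)/2 = 5.5.

5.5, 5.5, 2.5, 1, 2.5, 4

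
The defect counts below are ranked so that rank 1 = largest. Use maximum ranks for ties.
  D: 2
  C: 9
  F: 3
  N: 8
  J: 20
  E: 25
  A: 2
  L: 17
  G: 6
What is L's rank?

3

Sorted (descending): 25, 20, 17, 9, 8, 6, 3, 2, 2
The 2 values of 2 occupy positions 8–9 → each gets rank 9.
L has value 17 → rank 3.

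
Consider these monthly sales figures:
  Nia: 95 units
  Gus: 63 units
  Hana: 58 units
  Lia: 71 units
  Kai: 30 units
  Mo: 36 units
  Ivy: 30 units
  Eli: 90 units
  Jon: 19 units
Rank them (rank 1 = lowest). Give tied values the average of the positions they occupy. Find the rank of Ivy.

Sorted (ascending): 19, 30, 30, 36, 58, 63, 71, 90, 95
The 2 values of 30 occupy positions 2–3 → average rank (2+3)/2 = 2.5.
Ivy has value 30 units → rank 2.5.

2.5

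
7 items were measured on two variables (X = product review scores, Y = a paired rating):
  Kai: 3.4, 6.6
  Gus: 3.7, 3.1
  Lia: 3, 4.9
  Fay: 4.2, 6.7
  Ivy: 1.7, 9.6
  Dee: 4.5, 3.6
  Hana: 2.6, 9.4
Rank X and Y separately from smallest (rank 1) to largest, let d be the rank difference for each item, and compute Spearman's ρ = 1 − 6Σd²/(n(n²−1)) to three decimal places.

-0.679

Ranks of variable 1: 4, 5, 3, 6, 1, 7, 2
Ranks of variable 2: 4, 1, 3, 5, 7, 2, 6
d = r₁ − r₂: 0, 4, 0, 1, -6, 5, -4
d²: 0, 16, 0, 1, 36, 25, 16; Σd² = 94
ρ = 1 − 6·94/(7·48) = 1 − 564/336 = -0.679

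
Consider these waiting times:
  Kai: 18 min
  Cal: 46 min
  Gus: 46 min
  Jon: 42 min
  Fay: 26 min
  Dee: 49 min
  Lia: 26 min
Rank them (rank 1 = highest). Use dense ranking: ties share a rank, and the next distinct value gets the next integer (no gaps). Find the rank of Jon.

Sorted (descending): 49, 46, 46, 42, 26, 26, 18
The 2 values of 46 share dense rank 2.
The 2 values of 26 share dense rank 4.
Remaining distinct values take the next consecutive integers.
Jon has value 42 min → rank 3.

3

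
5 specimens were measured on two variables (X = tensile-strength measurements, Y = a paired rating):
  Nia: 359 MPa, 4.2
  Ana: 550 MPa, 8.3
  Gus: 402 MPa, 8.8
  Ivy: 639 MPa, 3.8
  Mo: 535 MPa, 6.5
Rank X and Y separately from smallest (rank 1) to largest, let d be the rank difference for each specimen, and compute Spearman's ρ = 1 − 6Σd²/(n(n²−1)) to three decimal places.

-0.300

Ranks of variable 1: 1, 4, 2, 5, 3
Ranks of variable 2: 2, 4, 5, 1, 3
d = r₁ − r₂: -1, 0, -3, 4, 0
d²: 1, 0, 9, 16, 0; Σd² = 26
ρ = 1 − 6·26/(5·24) = 1 − 156/120 = -0.300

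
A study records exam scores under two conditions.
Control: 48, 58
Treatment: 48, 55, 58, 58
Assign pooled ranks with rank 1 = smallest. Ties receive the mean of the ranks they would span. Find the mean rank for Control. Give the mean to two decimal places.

Sorted (ascending): 48, 48, 55, 58, 58, 58
The 2 values of 48 occupy positions 1–2 → average rank (1+2)/2 = 1.5.
The 3 values of 58 occupy positions 4–6 → average rank 5.
Control values → pooled ranks: 48→1.5, 58→5
Mean rank = (1.5 + 5) / 2 = 3.25

3.25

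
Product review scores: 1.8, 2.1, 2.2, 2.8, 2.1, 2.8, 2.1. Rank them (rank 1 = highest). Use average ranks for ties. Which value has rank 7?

1.8

Sorted (descending): 2.8, 2.8, 2.2, 2.1, 2.1, 2.1, 1.8
The 2 values of 2.8 occupy positions 1–2 → average rank (1+2)/2 = 1.5.
The 3 values of 2.1 occupy positions 4–6 → average rank 5.
Rank 7 → value 1.8.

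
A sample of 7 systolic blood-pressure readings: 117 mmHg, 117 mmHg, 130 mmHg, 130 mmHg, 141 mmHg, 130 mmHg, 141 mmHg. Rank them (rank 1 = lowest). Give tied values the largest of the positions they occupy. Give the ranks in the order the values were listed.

Sorted (ascending): 117, 117, 130, 130, 130, 141, 141
The 2 values of 117 occupy positions 1–2 → each gets rank 2.
The 3 values of 130 occupy positions 3–5 → each gets rank 5.
The 2 values of 141 occupy positions 6–7 → each gets rank 7.

2, 2, 5, 5, 7, 5, 7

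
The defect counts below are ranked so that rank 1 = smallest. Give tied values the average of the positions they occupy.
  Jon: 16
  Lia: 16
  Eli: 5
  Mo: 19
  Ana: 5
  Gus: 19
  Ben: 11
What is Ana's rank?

Sorted (ascending): 5, 5, 11, 16, 16, 19, 19
The 2 values of 5 occupy positions 1–2 → average rank (1+2)/2 = 1.5.
The 2 values of 16 occupy positions 4–5 → average rank (4+5)/2 = 4.5.
The 2 values of 19 occupy positions 6–7 → average rank (6+7)/2 = 6.5.
Ana has value 5 → rank 1.5.

1.5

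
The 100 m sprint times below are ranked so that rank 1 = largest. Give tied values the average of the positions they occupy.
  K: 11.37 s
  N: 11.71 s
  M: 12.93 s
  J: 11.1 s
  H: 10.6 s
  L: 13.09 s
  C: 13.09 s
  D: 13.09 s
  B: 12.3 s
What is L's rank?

2

Sorted (descending): 13.09, 13.09, 13.09, 12.93, 12.3, 11.71, 11.37, 11.1, 10.6
The 3 values of 13.09 occupy positions 1–3 → average rank 2.
L has value 13.09 s → rank 2.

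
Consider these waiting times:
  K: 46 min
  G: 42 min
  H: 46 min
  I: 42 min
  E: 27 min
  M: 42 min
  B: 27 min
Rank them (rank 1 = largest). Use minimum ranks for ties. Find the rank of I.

Sorted (descending): 46, 46, 42, 42, 42, 27, 27
The 2 values of 46 occupy positions 1–2 → each gets rank 1.
The 3 values of 42 occupy positions 3–5 → each gets rank 3.
The 2 values of 27 occupy positions 6–7 → each gets rank 6.
I has value 42 min → rank 3.

3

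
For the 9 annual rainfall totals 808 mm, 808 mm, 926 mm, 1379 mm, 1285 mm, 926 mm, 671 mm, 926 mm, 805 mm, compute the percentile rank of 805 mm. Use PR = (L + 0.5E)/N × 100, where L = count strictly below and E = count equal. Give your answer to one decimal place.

N = 9.
Strictly below 805: 1. Equal to 805: 1.
PR = (1 + 0.5·1)/9 × 100 = 16.7

16.7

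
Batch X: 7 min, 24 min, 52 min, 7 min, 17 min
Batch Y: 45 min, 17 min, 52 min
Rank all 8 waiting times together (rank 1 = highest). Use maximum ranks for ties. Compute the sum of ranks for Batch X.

28

Sorted (descending): 52, 52, 45, 24, 17, 17, 7, 7
The 2 values of 52 occupy positions 1–2 → each gets rank 2.
The 2 values of 17 occupy positions 5–6 → each gets rank 6.
The 2 values of 7 occupy positions 7–8 → each gets rank 8.
Batch X values → pooled ranks: 7→8, 24→4, 52→2, 7→8, 17→6
Rank sum = 8 + 4 + 2 + 8 + 6 = 28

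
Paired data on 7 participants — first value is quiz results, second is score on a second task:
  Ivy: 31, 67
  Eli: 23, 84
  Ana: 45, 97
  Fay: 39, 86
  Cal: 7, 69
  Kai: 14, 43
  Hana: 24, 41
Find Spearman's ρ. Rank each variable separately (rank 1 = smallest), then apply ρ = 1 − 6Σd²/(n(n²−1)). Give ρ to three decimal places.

0.536

Ranks of variable 1: 5, 3, 7, 6, 1, 2, 4
Ranks of variable 2: 3, 5, 7, 6, 4, 2, 1
d = r₁ − r₂: 2, -2, 0, 0, -3, 0, 3
d²: 4, 4, 0, 0, 9, 0, 9; Σd² = 26
ρ = 1 − 6·26/(7·48) = 1 − 156/336 = 0.536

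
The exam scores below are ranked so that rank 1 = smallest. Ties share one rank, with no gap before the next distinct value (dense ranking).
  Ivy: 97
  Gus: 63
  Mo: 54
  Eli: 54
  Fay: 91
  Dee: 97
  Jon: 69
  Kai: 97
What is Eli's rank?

1

Sorted (ascending): 54, 54, 63, 69, 91, 97, 97, 97
The 2 values of 54 share dense rank 1.
The 3 values of 97 share dense rank 5.
Remaining distinct values take the next consecutive integers.
Eli has value 54 → rank 1.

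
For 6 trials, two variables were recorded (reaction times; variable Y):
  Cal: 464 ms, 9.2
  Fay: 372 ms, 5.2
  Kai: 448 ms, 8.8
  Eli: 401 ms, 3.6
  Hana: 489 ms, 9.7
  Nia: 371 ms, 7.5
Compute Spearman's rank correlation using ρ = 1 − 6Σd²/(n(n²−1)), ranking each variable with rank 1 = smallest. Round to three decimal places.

0.771

Ranks of variable 1: 5, 2, 4, 3, 6, 1
Ranks of variable 2: 5, 2, 4, 1, 6, 3
d = r₁ − r₂: 0, 0, 0, 2, 0, -2
d²: 0, 0, 0, 4, 0, 4; Σd² = 8
ρ = 1 − 6·8/(6·35) = 1 − 48/210 = 0.771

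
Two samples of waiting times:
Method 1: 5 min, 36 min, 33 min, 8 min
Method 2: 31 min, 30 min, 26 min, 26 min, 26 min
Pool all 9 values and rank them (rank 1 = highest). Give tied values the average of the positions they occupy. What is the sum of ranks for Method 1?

Sorted (descending): 36, 33, 31, 30, 26, 26, 26, 8, 5
The 3 values of 26 occupy positions 5–7 → average rank 6.
Method 1 values → pooled ranks: 5→9, 36→1, 33→2, 8→8
Rank sum = 9 + 1 + 2 + 8 = 20

20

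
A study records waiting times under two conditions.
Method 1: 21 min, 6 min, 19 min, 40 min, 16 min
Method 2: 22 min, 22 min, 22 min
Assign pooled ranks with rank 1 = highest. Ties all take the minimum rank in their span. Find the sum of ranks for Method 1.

Sorted (descending): 40, 22, 22, 22, 21, 19, 16, 6
The 3 values of 22 occupy positions 2–4 → each gets rank 2.
Method 1 values → pooled ranks: 21→5, 6→8, 19→6, 40→1, 16→7
Rank sum = 5 + 8 + 6 + 1 + 7 = 27

27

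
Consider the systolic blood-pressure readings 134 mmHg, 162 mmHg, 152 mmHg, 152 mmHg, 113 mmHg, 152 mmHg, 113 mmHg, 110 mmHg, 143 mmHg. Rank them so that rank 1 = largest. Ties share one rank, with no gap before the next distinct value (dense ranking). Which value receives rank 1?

162

Sorted (descending): 162, 152, 152, 152, 143, 134, 113, 113, 110
The 3 values of 152 share dense rank 2.
The 2 values of 113 share dense rank 5.
Remaining distinct values take the next consecutive integers.
Rank 1 → value 162.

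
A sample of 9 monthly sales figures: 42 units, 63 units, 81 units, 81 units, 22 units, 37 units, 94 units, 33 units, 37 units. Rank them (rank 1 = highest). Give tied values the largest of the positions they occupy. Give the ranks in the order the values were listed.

Sorted (descending): 94, 81, 81, 63, 42, 37, 37, 33, 22
The 2 values of 81 occupy positions 2–3 → each gets rank 3.
The 2 values of 37 occupy positions 6–7 → each gets rank 7.

5, 4, 3, 3, 9, 7, 1, 8, 7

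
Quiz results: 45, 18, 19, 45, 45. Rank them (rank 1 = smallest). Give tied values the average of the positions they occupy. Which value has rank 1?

18

Sorted (ascending): 18, 19, 45, 45, 45
The 3 values of 45 occupy positions 3–5 → average rank 4.
Rank 1 → value 18.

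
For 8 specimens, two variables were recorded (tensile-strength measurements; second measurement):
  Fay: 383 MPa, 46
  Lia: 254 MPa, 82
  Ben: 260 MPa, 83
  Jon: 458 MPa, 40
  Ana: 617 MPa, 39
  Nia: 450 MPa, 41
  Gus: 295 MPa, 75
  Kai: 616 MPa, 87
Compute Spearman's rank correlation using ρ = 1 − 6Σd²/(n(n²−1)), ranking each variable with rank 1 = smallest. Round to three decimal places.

-0.476

Ranks of variable 1: 4, 1, 2, 6, 8, 5, 3, 7
Ranks of variable 2: 4, 6, 7, 2, 1, 3, 5, 8
d = r₁ − r₂: 0, -5, -5, 4, 7, 2, -2, -1
d²: 0, 25, 25, 16, 49, 4, 4, 1; Σd² = 124
ρ = 1 − 6·124/(8·63) = 1 − 744/504 = -0.476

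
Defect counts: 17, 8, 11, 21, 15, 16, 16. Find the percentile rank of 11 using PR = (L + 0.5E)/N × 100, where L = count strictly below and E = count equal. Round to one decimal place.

21.4

N = 7.
Strictly below 11: 1. Equal to 11: 1.
PR = (1 + 0.5·1)/7 × 100 = 21.4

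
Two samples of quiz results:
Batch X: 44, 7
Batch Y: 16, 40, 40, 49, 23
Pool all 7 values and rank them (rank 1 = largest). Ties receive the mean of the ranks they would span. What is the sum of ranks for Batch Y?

Sorted (descending): 49, 44, 40, 40, 23, 16, 7
The 2 values of 40 occupy positions 3–4 → average rank (3+4)/2 = 3.5.
Batch Y values → pooled ranks: 16→6, 40→3.5, 40→3.5, 49→1, 23→5
Rank sum = 6 + 3.5 + 3.5 + 1 + 5 = 19

19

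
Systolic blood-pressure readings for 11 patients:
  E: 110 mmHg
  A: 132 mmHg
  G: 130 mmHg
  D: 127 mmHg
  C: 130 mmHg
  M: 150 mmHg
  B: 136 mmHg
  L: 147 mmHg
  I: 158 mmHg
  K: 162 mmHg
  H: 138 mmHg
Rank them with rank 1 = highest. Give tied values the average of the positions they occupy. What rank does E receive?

Sorted (descending): 162, 158, 150, 147, 138, 136, 132, 130, 130, 127, 110
The 2 values of 130 occupy positions 8–9 → average rank (8+9)/2 = 8.5.
E has value 110 mmHg → rank 11.

11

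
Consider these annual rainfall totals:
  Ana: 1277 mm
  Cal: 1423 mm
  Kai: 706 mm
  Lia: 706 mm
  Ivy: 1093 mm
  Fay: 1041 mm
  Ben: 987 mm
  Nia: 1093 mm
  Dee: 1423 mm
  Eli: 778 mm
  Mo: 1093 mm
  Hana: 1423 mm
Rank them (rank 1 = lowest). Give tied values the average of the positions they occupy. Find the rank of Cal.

11

Sorted (ascending): 706, 706, 778, 987, 1041, 1093, 1093, 1093, 1277, 1423, 1423, 1423
The 2 values of 706 occupy positions 1–2 → average rank (1+2)/2 = 1.5.
The 3 values of 1093 occupy positions 6–8 → average rank 7.
The 3 values of 1423 occupy positions 10–12 → average rank 11.
Cal has value 1423 mm → rank 11.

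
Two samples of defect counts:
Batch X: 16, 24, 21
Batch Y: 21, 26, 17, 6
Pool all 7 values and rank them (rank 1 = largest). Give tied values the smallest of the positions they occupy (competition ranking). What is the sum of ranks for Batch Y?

Sorted (descending): 26, 24, 21, 21, 17, 16, 6
The 2 values of 21 occupy positions 3–4 → each gets rank 3.
Batch Y values → pooled ranks: 21→3, 26→1, 17→5, 6→7
Rank sum = 3 + 1 + 5 + 7 = 16

16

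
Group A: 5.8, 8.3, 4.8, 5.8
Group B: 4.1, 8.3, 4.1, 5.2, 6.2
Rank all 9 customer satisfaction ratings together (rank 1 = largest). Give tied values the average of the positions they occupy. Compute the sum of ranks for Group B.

27.5

Sorted (descending): 8.3, 8.3, 6.2, 5.8, 5.8, 5.2, 4.8, 4.1, 4.1
The 2 values of 8.3 occupy positions 1–2 → average rank (1+2)/2 = 1.5.
The 2 values of 5.8 occupy positions 4–5 → average rank (4+5)/2 = 4.5.
The 2 values of 4.1 occupy positions 8–9 → average rank (8+9)/2 = 8.5.
Group B values → pooled ranks: 4.1→8.5, 8.3→1.5, 4.1→8.5, 5.2→6, 6.2→3
Rank sum = 8.5 + 1.5 + 8.5 + 6 + 3 = 27.5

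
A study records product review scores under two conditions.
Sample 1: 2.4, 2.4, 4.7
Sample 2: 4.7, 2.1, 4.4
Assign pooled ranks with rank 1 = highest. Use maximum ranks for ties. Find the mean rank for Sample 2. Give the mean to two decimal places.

3.67

Sorted (descending): 4.7, 4.7, 4.4, 2.4, 2.4, 2.1
The 2 values of 4.7 occupy positions 1–2 → each gets rank 2.
The 2 values of 2.4 occupy positions 4–5 → each gets rank 5.
Sample 2 values → pooled ranks: 4.7→2, 2.1→6, 4.4→3
Mean rank = (2 + 6 + 3) / 3 = 3.67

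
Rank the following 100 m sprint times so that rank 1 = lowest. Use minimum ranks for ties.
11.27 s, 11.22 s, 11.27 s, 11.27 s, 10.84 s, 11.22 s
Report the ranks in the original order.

4, 2, 4, 4, 1, 2

Sorted (ascending): 10.84, 11.22, 11.22, 11.27, 11.27, 11.27
The 2 values of 11.22 occupy positions 2–3 → each gets rank 2.
The 3 values of 11.27 occupy positions 4–6 → each gets rank 4.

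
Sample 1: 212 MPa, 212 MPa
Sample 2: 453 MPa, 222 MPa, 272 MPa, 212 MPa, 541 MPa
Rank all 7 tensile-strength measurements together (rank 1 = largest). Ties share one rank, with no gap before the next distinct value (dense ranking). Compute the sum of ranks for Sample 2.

Sorted (descending): 541, 453, 272, 222, 212, 212, 212
The 3 values of 212 share dense rank 5.
Remaining distinct values take the next consecutive integers.
Sample 2 values → pooled ranks: 453→2, 222→4, 272→3, 212→5, 541→1
Rank sum = 2 + 4 + 3 + 5 + 1 = 15

15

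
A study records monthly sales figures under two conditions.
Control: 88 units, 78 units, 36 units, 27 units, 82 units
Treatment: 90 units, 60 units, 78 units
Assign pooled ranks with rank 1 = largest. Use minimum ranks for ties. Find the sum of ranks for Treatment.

Sorted (descending): 90, 88, 82, 78, 78, 60, 36, 27
The 2 values of 78 occupy positions 4–5 → each gets rank 4.
Treatment values → pooled ranks: 90→1, 60→6, 78→4
Rank sum = 1 + 6 + 4 = 11

11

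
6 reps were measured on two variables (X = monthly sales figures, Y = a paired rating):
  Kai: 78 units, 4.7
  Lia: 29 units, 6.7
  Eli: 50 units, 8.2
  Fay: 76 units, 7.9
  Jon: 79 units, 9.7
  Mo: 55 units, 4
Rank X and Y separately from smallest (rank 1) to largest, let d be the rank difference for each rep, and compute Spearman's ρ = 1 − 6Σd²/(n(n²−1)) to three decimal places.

0.257

Ranks of variable 1: 5, 1, 2, 4, 6, 3
Ranks of variable 2: 2, 3, 5, 4, 6, 1
d = r₁ − r₂: 3, -2, -3, 0, 0, 2
d²: 9, 4, 9, 0, 0, 4; Σd² = 26
ρ = 1 − 6·26/(6·35) = 1 − 156/210 = 0.257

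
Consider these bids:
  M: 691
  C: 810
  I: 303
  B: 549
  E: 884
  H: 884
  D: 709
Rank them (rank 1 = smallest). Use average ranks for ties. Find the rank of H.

Sorted (ascending): 303, 549, 691, 709, 810, 884, 884
The 2 values of 884 occupy positions 6–7 → average rank (6+7)/2 = 6.5.
H has value 884 → rank 6.5.

6.5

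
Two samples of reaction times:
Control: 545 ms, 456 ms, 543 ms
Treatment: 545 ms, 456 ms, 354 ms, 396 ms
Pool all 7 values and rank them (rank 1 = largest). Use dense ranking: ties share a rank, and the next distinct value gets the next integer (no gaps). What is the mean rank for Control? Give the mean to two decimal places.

2.00

Sorted (descending): 545, 545, 543, 456, 456, 396, 354
The 2 values of 545 share dense rank 1.
The 2 values of 456 share dense rank 3.
Remaining distinct values take the next consecutive integers.
Control values → pooled ranks: 545→1, 456→3, 543→2
Mean rank = (1 + 3 + 2) / 3 = 2.00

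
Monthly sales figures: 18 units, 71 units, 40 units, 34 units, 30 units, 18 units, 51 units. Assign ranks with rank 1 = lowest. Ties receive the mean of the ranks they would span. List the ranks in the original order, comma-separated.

Sorted (ascending): 18, 18, 30, 34, 40, 51, 71
The 2 values of 18 occupy positions 1–2 → average rank (1+2)/2 = 1.5.

1.5, 7, 5, 4, 3, 1.5, 6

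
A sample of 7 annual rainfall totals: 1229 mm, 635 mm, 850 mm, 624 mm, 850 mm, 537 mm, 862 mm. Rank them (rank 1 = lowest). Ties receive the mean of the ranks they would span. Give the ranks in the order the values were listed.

Sorted (ascending): 537, 624, 635, 850, 850, 862, 1229
The 2 values of 850 occupy positions 4–5 → average rank (4+5)/2 = 4.5.

7, 3, 4.5, 2, 4.5, 1, 6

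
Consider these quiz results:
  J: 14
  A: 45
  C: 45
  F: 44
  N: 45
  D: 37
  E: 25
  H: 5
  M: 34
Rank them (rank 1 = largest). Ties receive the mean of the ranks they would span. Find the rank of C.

Sorted (descending): 45, 45, 45, 44, 37, 34, 25, 14, 5
The 3 values of 45 occupy positions 1–3 → average rank 2.
C has value 45 → rank 2.

2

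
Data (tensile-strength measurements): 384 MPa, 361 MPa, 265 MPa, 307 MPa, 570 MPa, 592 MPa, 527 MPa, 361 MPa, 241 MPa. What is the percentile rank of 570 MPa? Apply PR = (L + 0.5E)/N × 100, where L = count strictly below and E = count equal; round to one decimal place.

83.3

N = 9.
Strictly below 570: 7. Equal to 570: 1.
PR = (7 + 0.5·1)/9 × 100 = 83.3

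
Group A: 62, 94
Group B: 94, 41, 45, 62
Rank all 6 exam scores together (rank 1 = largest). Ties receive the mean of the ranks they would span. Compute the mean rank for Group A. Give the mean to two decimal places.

Sorted (descending): 94, 94, 62, 62, 45, 41
The 2 values of 94 occupy positions 1–2 → average rank (1+2)/2 = 1.5.
The 2 values of 62 occupy positions 3–4 → average rank (3+4)/2 = 3.5.
Group A values → pooled ranks: 62→3.5, 94→1.5
Mean rank = (3.5 + 1.5) / 2 = 2.50

2.50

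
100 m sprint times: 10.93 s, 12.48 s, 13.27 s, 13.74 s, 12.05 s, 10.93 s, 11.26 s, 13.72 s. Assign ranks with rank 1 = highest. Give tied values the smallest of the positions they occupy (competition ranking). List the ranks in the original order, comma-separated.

7, 4, 3, 1, 5, 7, 6, 2

Sorted (descending): 13.74, 13.72, 13.27, 12.48, 12.05, 11.26, 10.93, 10.93
The 2 values of 10.93 occupy positions 7–8 → each gets rank 7.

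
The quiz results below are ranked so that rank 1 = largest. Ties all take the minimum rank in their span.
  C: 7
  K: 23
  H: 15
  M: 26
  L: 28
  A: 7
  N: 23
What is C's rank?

Sorted (descending): 28, 26, 23, 23, 15, 7, 7
The 2 values of 23 occupy positions 3–4 → each gets rank 3.
The 2 values of 7 occupy positions 6–7 → each gets rank 6.
C has value 7 → rank 6.

6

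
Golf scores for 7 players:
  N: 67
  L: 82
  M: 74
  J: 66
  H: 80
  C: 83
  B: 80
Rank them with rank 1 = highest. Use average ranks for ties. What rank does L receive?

Sorted (descending): 83, 82, 80, 80, 74, 67, 66
The 2 values of 80 occupy positions 3–4 → average rank (3+4)/2 = 3.5.
L has value 82 → rank 2.

2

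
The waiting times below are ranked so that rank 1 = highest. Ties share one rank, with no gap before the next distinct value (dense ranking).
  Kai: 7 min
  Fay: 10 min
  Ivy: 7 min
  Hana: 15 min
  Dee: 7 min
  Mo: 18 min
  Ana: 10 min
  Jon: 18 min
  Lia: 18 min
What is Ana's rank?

Sorted (descending): 18, 18, 18, 15, 10, 10, 7, 7, 7
The 3 values of 18 share dense rank 1.
The 2 values of 10 share dense rank 3.
The 3 values of 7 share dense rank 4.
Remaining distinct values take the next consecutive integers.
Ana has value 10 min → rank 3.

3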